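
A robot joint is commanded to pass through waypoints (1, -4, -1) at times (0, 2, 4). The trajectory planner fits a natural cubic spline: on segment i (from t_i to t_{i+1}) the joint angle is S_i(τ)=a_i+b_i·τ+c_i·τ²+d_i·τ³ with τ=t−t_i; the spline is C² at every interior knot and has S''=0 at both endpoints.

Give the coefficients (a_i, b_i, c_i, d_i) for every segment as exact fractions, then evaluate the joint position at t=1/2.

Δ: Δ0=-5/2, Δ1=3/2
row 1: diag=8, rhs=24; c'=1/4, d'=3
back: M1=3
M: M0=0, M1=3, M2=0
seg 0: a=1, c=M0/2=0, d=(M1−M0)/(6·2)=1/4, b=Δ0−h0·(2M0+M1)/6=-7/2
seg 1: a=-4, c=M1/2=3/2, d=(M2−M1)/(6·2)=-1/4, b=Δ1−h1·(2M1+M2)/6=-1/2
t_q=1/2 → seg 0, τ=1/2; S=1+-7/2·τ+0·τ²+1/4·τ³=-23/32

  seg 0: a=1 b=-7/2 c=0 d=1/4
  seg 1: a=-4 b=-1/2 c=3/2 d=-1/4
S(1/2) = -23/32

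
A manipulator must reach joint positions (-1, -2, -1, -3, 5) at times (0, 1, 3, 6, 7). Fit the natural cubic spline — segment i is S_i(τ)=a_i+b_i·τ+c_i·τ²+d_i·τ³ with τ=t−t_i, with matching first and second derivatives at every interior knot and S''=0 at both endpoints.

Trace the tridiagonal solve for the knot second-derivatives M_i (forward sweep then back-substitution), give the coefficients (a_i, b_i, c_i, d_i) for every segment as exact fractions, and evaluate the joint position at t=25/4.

  seg 0: a=-1 b=-3427/2364 c=0 d=1063/2364
  seg 1: a=-2 b=-119/1182 c=1063/788 d=-2479/4728
  seg 2: a=-1 b=-589/591 c=-354/197 d=1127/1773
  seg 3: a=-3 b=3182/591 c=773/197 d=-773/591
S(25/4) = -18019/12608

Δ: Δ0=-1, Δ1=1/2, Δ2=-2/3, Δ3=8
row 1: diag=6, rhs=9; c'=1/3, d'=3/2
row 2: denom=10−2·1/3=28/3; d'=(-7−2·3/2)/(28/3)=-15/14
row 3: denom=8−3·9/28=197/28; d'=(52−3·-15/14)/(197/28)=1546/197
back: M3=1546/197
back: M2=-15/14−9/28·1546/197=-708/197
back: M1=3/2−1/3·-708/197=1063/394
M: M0=0, M1=1063/394, M2=-708/197, M3=1546/197, M4=0
seg 0: a=-1, c=M0/2=0, d=(M1−M0)/(6·1)=1063/2364, b=Δ0−h0·(2M0+M1)/6=-3427/2364
seg 1: a=-2, c=M1/2=1063/788, d=(M2−M1)/(6·2)=-2479/4728, b=Δ1−h1·(2M1+M2)/6=-119/1182
seg 2: a=-1, c=M2/2=-354/197, d=(M3−M2)/(6·3)=1127/1773, b=Δ2−h2·(2M2+M3)/6=-589/591
seg 3: a=-3, c=M3/2=773/197, d=(M4−M3)/(6·1)=-773/591, b=Δ3−h3·(2M3+M4)/6=3182/591
t_q=25/4 → seg 3, τ=1/4; S=-3+3182/591·τ+773/197·τ²+-773/591·τ³=-18019/12608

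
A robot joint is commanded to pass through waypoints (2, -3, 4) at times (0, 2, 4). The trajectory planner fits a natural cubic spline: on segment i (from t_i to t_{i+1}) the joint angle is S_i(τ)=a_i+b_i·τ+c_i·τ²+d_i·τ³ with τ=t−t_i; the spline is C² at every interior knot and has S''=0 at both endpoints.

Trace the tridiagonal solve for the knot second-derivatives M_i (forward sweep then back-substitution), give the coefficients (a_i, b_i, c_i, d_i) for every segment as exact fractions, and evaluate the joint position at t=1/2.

Δ: Δ0=-5/2, Δ1=7/2
row 1: diag=8, rhs=36; c'=1/4, d'=9/2
back: M1=9/2
M: M0=0, M1=9/2, M2=0
seg 0: a=2, c=M0/2=0, d=(M1−M0)/(6·2)=3/8, b=Δ0−h0·(2M0+M1)/6=-4
seg 1: a=-3, c=M1/2=9/4, d=(M2−M1)/(6·2)=-3/8, b=Δ1−h1·(2M1+M2)/6=1/2
t_q=1/2 → seg 0, τ=1/2; S=2+-4·τ+0·τ²+3/8·τ³=3/64

  seg 0: a=2 b=-4 c=0 d=3/8
  seg 1: a=-3 b=1/2 c=9/4 d=-3/8
S(1/2) = 3/64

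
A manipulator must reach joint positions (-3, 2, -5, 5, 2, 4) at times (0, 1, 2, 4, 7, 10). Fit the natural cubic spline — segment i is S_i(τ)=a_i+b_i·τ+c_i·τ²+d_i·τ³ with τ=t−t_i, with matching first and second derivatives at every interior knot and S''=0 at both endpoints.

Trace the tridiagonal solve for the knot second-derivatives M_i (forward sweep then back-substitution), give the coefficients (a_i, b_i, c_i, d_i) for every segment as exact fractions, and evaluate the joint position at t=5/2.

Δ: Δ0=5, Δ1=-7, Δ2=5, Δ3=-1, Δ4=2/3
row 1: diag=4, rhs=-72; c'=1/4, d'=-18
row 2: denom=6−1·1/4=23/4; d'=(72−1·-18)/(23/4)=360/23
row 3: denom=10−2·8/23=214/23; d'=(-36−2·360/23)/(214/23)=-774/107
row 4: denom=12−3·69/214=2361/214; d'=(10−3·-774/107)/(2361/214)=6784/2361
back: M4=6784/2361
back: M3=-774/107−69/214·6784/2361=-6422/787
back: M2=360/23−8/23·-6422/787=14552/787
back: M1=-18−1/4·14552/787=-17804/787
M: M0=0, M1=-17804/787, M2=14552/787, M3=-6422/787, M4=6784/2361, M5=0
seg 0: a=-3, c=M0/2=0, d=(M1−M0)/(6·1)=-8902/2361, b=Δ0−h0·(2M0+M1)/6=20707/2361
seg 1: a=2, c=M1/2=-8902/787, d=(M2−M1)/(6·1)=16178/2361, b=Δ1−h1·(2M1+M2)/6=-5999/2361
seg 2: a=-5, c=M2/2=7276/787, d=(M3−M2)/(6·2)=-10487/4722, b=Δ2−h2·(2M2+M3)/6=-10877/2361
seg 3: a=5, c=M3/2=-3211/787, d=(M4−M3)/(6·3)=13025/21249, b=Δ3−h3·(2M3+M4)/6=13513/2361
seg 4: a=2, c=M4/2=3392/2361, d=(M5−M4)/(6·3)=-3392/21249, b=Δ4−h4·(2M4+M5)/6=-5210/2361
t_q=5/2 → seg 2, τ=1/2; S=-5+-10877/2361·τ+7276/787·τ²+-10487/4722·τ³=-66357/12592

  seg 0: a=-3 b=20707/2361 c=0 d=-8902/2361
  seg 1: a=2 b=-5999/2361 c=-8902/787 d=16178/2361
  seg 2: a=-5 b=-10877/2361 c=7276/787 d=-10487/4722
  seg 3: a=5 b=13513/2361 c=-3211/787 d=13025/21249
  seg 4: a=2 b=-5210/2361 c=3392/2361 d=-3392/21249
S(5/2) = -66357/12592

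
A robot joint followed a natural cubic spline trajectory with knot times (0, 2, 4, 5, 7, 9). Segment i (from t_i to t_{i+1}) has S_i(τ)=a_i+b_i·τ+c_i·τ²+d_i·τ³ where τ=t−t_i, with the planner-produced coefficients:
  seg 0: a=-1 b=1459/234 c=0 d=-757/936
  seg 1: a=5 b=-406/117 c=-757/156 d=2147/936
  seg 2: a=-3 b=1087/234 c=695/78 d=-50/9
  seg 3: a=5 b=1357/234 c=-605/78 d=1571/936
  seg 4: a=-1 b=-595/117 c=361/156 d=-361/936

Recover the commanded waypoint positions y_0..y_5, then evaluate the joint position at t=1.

y_0 = S_0(0) = a_0 = -1
y_1 = S_1(0) = a_1 = 5
y_2 = S_2(0) = a_2 = -3
y_3 = S_3(0) = a_3 = 5
y_4 = S_4(0) = a_4 = -1
y_5 = S_4(2) = -5
t_q=1 is in segment 0 (τ=1); S_0(τ)=1381/312

y_0=-1 y_1=5 y_2=-3 y_3=5 y_4=-1 y_5=-5
S(1) = 1381/312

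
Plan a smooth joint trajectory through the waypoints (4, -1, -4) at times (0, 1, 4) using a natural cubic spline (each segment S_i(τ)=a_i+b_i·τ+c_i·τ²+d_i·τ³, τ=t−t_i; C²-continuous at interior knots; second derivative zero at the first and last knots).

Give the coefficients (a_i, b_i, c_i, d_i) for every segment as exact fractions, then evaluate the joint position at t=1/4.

Δ: Δ0=-5, Δ1=-1
row 1: diag=8, rhs=24; c'=3/8, d'=3
back: M1=3
M: M0=0, M1=3, M2=0
seg 0: a=4, c=M0/2=0, d=(M1−M0)/(6·1)=1/2, b=Δ0−h0·(2M0+M1)/6=-11/2
seg 1: a=-1, c=M1/2=3/2, d=(M2−M1)/(6·3)=-1/6, b=Δ1−h1·(2M1+M2)/6=-4
t_q=1/4 → seg 0, τ=1/4; S=4+-11/2·τ+0·τ²+1/2·τ³=337/128

  seg 0: a=4 b=-11/2 c=0 d=1/2
  seg 1: a=-1 b=-4 c=3/2 d=-1/6
S(1/4) = 337/128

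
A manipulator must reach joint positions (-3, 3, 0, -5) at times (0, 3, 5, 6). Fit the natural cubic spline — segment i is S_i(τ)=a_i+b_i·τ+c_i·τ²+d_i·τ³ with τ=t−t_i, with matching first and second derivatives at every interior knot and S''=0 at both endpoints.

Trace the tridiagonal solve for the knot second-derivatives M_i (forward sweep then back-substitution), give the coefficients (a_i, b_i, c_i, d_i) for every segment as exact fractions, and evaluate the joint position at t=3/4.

Δ: Δ0=2, Δ1=-3/2, Δ2=-5
row 1: diag=10, rhs=-21; c'=1/5, d'=-21/10
row 2: denom=6−2·1/5=28/5; d'=(-21−2·-21/10)/(28/5)=-3
back: M2=-3
back: M1=-21/10−1/5·-3=-3/2
M: M0=0, M1=-3/2, M2=-3, M3=0
seg 0: a=-3, c=M0/2=0, d=(M1−M0)/(6·3)=-1/12, b=Δ0−h0·(2M0+M1)/6=11/4
seg 1: a=3, c=M1/2=-3/4, d=(M2−M1)/(6·2)=-1/8, b=Δ1−h1·(2M1+M2)/6=1/2
seg 2: a=0, c=M2/2=-3/2, d=(M3−M2)/(6·1)=1/2, b=Δ2−h2·(2M2+M3)/6=-4
t_q=3/4 → seg 0, τ=3/4; S=-3+11/4·τ+0·τ²+-1/12·τ³=-249/256

  seg 0: a=-3 b=11/4 c=0 d=-1/12
  seg 1: a=3 b=1/2 c=-3/4 d=-1/8
  seg 2: a=0 b=-4 c=-3/2 d=1/2
S(3/4) = -249/256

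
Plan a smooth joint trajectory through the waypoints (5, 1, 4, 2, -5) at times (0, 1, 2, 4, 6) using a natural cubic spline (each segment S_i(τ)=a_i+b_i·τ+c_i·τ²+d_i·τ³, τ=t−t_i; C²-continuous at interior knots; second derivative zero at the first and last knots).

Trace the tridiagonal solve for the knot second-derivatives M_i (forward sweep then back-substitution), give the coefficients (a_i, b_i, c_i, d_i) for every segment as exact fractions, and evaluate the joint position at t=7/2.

  seg 0: a=5 b=-1007/168 c=0 d=335/168
  seg 1: a=1 b=-1/84 c=335/56 d=-499/168
  seg 2: a=4 b=73/24 c=-41/14 d=305/672
  seg 3: a=2 b=-271/84 c=-23/112 d=23/672
S(7/2) = 6281/1792

Δ: Δ0=-4, Δ1=3, Δ2=-1, Δ3=-7/2
row 1: diag=4, rhs=42; c'=1/4, d'=21/2
row 2: denom=6−1·1/4=23/4; d'=(-24−1·21/2)/(23/4)=-6
row 3: denom=8−2·8/23=168/23; d'=(-15−2·-6)/(168/23)=-23/56
back: M3=-23/56
back: M2=-6−8/23·-23/56=-41/7
back: M1=21/2−1/4·-41/7=335/28
M: M0=0, M1=335/28, M2=-41/7, M3=-23/56, M4=0
seg 0: a=5, c=M0/2=0, d=(M1−M0)/(6·1)=335/168, b=Δ0−h0·(2M0+M1)/6=-1007/168
seg 1: a=1, c=M1/2=335/56, d=(M2−M1)/(6·1)=-499/168, b=Δ1−h1·(2M1+M2)/6=-1/84
seg 2: a=4, c=M2/2=-41/14, d=(M3−M2)/(6·2)=305/672, b=Δ2−h2·(2M2+M3)/6=73/24
seg 3: a=2, c=M3/2=-23/112, d=(M4−M3)/(6·2)=23/672, b=Δ3−h3·(2M3+M4)/6=-271/84
t_q=7/2 → seg 2, τ=3/2; S=4+73/24·τ+-41/14·τ²+305/672·τ³=6281/1792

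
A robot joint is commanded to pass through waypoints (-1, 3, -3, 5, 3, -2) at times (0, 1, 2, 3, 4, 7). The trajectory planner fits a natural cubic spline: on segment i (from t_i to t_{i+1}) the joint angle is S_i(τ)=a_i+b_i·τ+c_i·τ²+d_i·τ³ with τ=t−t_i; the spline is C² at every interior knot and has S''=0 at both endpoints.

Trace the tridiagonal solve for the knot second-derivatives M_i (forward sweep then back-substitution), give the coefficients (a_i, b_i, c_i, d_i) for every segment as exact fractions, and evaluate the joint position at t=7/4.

  seg 0: a=-1 b=10219/1299 c=0 d=-5023/1299
  seg 1: a=3 b=-4850/1299 c=-5023/433 d=12125/1299
  seg 2: a=-3 b=1387/1299 c=7102/433 d=-12301/1299
  seg 3: a=5 b=7096/1299 c=-5199/433 d=5903/1299
  seg 4: a=3 b=-6389/1299 c=704/433 d=-704/3897
S(7/4) = -66167/27712

Δ: Δ0=4, Δ1=-6, Δ2=8, Δ3=-2, Δ4=-5/3
row 1: diag=4, rhs=-60; c'=1/4, d'=-15
row 2: denom=4−1·1/4=15/4; d'=(84−1·-15)/(15/4)=132/5
row 3: denom=4−1·4/15=56/15; d'=(-60−1·132/5)/(56/15)=-162/7
row 4: denom=8−1·15/56=433/56; d'=(2−1·-162/7)/(433/56)=1408/433
back: M4=1408/433
back: M3=-162/7−15/56·1408/433=-10398/433
back: M2=132/5−4/15·-10398/433=14204/433
back: M1=-15−1/4·14204/433=-10046/433
M: M0=0, M1=-10046/433, M2=14204/433, M3=-10398/433, M4=1408/433, M5=0
seg 0: a=-1, c=M0/2=0, d=(M1−M0)/(6·1)=-5023/1299, b=Δ0−h0·(2M0+M1)/6=10219/1299
seg 1: a=3, c=M1/2=-5023/433, d=(M2−M1)/(6·1)=12125/1299, b=Δ1−h1·(2M1+M2)/6=-4850/1299
seg 2: a=-3, c=M2/2=7102/433, d=(M3−M2)/(6·1)=-12301/1299, b=Δ2−h2·(2M2+M3)/6=1387/1299
seg 3: a=5, c=M3/2=-5199/433, d=(M4−M3)/(6·1)=5903/1299, b=Δ3−h3·(2M3+M4)/6=7096/1299
seg 4: a=3, c=M4/2=704/433, d=(M5−M4)/(6·3)=-704/3897, b=Δ4−h4·(2M4+M5)/6=-6389/1299
t_q=7/4 → seg 1, τ=3/4; S=3+-4850/1299·τ+-5023/433·τ²+12125/1299·τ³=-66167/27712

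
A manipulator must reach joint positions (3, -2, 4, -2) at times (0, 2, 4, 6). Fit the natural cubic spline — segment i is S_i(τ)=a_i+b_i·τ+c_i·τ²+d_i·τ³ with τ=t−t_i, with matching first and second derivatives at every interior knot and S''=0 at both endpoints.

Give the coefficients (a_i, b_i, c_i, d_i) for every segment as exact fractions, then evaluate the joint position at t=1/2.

Δ: Δ0=-5/2, Δ1=3, Δ2=-3
row 1: diag=8, rhs=33; c'=1/4, d'=33/8
row 2: denom=8−2·1/4=15/2; d'=(-36−2·33/8)/(15/2)=-59/10
back: M2=-59/10
back: M1=33/8−1/4·-59/10=28/5
M: M0=0, M1=28/5, M2=-59/10, M3=0
seg 0: a=3, c=M0/2=0, d=(M1−M0)/(6·2)=7/15, b=Δ0−h0·(2M0+M1)/6=-131/30
seg 1: a=-2, c=M1/2=14/5, d=(M2−M1)/(6·2)=-23/24, b=Δ1−h1·(2M1+M2)/6=37/30
seg 2: a=4, c=M2/2=-59/20, d=(M3−M2)/(6·2)=59/120, b=Δ2−h2·(2M2+M3)/6=14/15
t_q=1/2 → seg 0, τ=1/2; S=3+-131/30·τ+0·τ²+7/15·τ³=7/8

  seg 0: a=3 b=-131/30 c=0 d=7/15
  seg 1: a=-2 b=37/30 c=14/5 d=-23/24
  seg 2: a=4 b=14/15 c=-59/20 d=59/120
S(1/2) = 7/8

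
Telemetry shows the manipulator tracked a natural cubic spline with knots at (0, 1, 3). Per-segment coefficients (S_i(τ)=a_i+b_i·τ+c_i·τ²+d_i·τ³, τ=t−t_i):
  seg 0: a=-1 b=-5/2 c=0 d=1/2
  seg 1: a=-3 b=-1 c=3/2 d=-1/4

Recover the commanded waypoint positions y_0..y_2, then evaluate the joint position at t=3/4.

y_0=-1 y_1=-3 y_2=-1
S(3/4) = -341/128

y_0 = S_0(0) = a_0 = -1
y_1 = S_1(0) = a_1 = -3
y_2 = S_1(2) = -1
t_q=3/4 is in segment 0 (τ=3/4); S_0(τ)=-341/128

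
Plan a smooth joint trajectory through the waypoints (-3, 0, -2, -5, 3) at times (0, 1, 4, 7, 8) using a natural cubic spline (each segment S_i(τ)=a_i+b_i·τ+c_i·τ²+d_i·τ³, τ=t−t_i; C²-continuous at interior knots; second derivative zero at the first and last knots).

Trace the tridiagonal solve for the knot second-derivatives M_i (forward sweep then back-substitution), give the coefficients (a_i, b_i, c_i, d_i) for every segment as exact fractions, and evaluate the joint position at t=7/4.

Δ: Δ0=3, Δ1=-2/3, Δ2=-1, Δ3=8
row 1: diag=8, rhs=-22; c'=3/8, d'=-11/4
row 2: denom=12−3·3/8=87/8; d'=(-2−3·-11/4)/(87/8)=50/87
row 3: denom=8−3·8/29=208/29; d'=(54−3·50/87)/(208/29)=379/52
back: M3=379/52
back: M2=50/87−8/29·379/52=-56/39
back: M1=-11/4−3/8·-56/39=-115/52
M: M0=0, M1=-115/52, M2=-56/39, M3=379/52, M4=0
seg 0: a=-3, c=M0/2=0, d=(M1−M0)/(6·1)=-115/312, b=Δ0−h0·(2M0+M1)/6=1051/312
seg 1: a=0, c=M1/2=-115/104, d=(M2−M1)/(6·3)=121/2808, b=Δ1−h1·(2M1+M2)/6=353/156
seg 2: a=-2, c=M2/2=-28/39, d=(M3−M2)/(6·3)=1361/2808, b=Δ2−h2·(2M2+M3)/6=-77/24
seg 3: a=-5, c=M3/2=379/104, d=(M4−M3)/(6·1)=-379/312, b=Δ3−h3·(2M3+M4)/6=869/156
t_q=7/4 → seg 1, τ=3/4; S=0+353/156·τ+-115/104·τ²+121/2808·τ³=7277/6656

  seg 0: a=-3 b=1051/312 c=0 d=-115/312
  seg 1: a=0 b=353/156 c=-115/104 d=121/2808
  seg 2: a=-2 b=-77/24 c=-28/39 d=1361/2808
  seg 3: a=-5 b=869/156 c=379/104 d=-379/312
S(7/4) = 7277/6656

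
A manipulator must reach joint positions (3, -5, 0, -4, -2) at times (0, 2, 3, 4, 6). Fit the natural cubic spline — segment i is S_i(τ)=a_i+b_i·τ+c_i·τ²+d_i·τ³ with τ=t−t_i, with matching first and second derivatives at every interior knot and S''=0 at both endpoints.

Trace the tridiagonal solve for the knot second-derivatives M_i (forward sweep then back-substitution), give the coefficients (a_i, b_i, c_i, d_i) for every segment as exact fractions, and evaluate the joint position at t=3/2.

  seg 0: a=3 b=-265/33 c=0 d=133/132
  seg 1: a=-5 b=134/33 c=133/22 d=-337/66
  seg 2: a=0 b=5/6 c=-102/11 d=293/66
  seg 3: a=-4 b=-145/33 c=89/22 d=-89/132
S(3/2) = -1987/352

Δ: Δ0=-4, Δ1=5, Δ2=-4, Δ3=1
row 1: diag=6, rhs=54; c'=1/6, d'=9
row 2: denom=4−1·1/6=23/6; d'=(-54−1·9)/(23/6)=-378/23
row 3: denom=6−1·6/23=132/23; d'=(30−1·-378/23)/(132/23)=89/11
back: M3=89/11
back: M2=-378/23−6/23·89/11=-204/11
back: M1=9−1/6·-204/11=133/11
M: M0=0, M1=133/11, M2=-204/11, M3=89/11, M4=0
seg 0: a=3, c=M0/2=0, d=(M1−M0)/(6·2)=133/132, b=Δ0−h0·(2M0+M1)/6=-265/33
seg 1: a=-5, c=M1/2=133/22, d=(M2−M1)/(6·1)=-337/66, b=Δ1−h1·(2M1+M2)/6=134/33
seg 2: a=0, c=M2/2=-102/11, d=(M3−M2)/(6·1)=293/66, b=Δ2−h2·(2M2+M3)/6=5/6
seg 3: a=-4, c=M3/2=89/22, d=(M4−M3)/(6·2)=-89/132, b=Δ3−h3·(2M3+M4)/6=-145/33
t_q=3/2 → seg 0, τ=3/2; S=3+-265/33·τ+0·τ²+133/132·τ³=-1987/352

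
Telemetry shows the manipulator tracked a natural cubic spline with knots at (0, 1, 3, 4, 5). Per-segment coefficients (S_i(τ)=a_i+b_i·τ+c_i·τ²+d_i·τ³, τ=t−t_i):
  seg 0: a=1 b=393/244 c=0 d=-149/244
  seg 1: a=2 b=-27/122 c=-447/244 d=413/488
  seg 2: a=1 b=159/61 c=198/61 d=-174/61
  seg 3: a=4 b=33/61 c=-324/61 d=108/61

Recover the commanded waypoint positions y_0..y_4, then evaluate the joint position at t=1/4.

y_0=1 y_1=2 y_2=1 y_3=4 y_4=1
S(1/4) = 21755/15616

y_0 = S_0(0) = a_0 = 1
y_1 = S_1(0) = a_1 = 2
y_2 = S_2(0) = a_2 = 1
y_3 = S_3(0) = a_3 = 4
y_4 = S_3(1) = 1
t_q=1/4 is in segment 0 (τ=1/4); S_0(τ)=21755/15616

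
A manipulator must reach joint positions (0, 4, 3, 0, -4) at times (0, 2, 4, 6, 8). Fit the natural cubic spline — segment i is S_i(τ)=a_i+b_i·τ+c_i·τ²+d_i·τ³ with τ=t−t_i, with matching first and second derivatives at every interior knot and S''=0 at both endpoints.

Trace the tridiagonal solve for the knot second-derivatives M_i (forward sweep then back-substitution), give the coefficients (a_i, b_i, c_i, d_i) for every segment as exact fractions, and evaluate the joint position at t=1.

  seg 0: a=0 b=73/28 c=0 d=-17/112
  seg 1: a=4 b=11/14 c=-51/56 d=15/112
  seg 2: a=3 b=-5/4 c=-3/28 d=-1/112
  seg 3: a=0 b=-25/14 c=-9/56 d=3/112
S(1) = 275/112

Δ: Δ0=2, Δ1=-1/2, Δ2=-3/2, Δ3=-2
row 1: diag=8, rhs=-15; c'=1/4, d'=-15/8
row 2: denom=8−2·1/4=15/2; d'=(-6−2·-15/8)/(15/2)=-3/10
row 3: denom=8−2·4/15=112/15; d'=(-3−2·-3/10)/(112/15)=-9/28
back: M3=-9/28
back: M2=-3/10−4/15·-9/28=-3/14
back: M1=-15/8−1/4·-3/14=-51/28
M: M0=0, M1=-51/28, M2=-3/14, M3=-9/28, M4=0
seg 0: a=0, c=M0/2=0, d=(M1−M0)/(6·2)=-17/112, b=Δ0−h0·(2M0+M1)/6=73/28
seg 1: a=4, c=M1/2=-51/56, d=(M2−M1)/(6·2)=15/112, b=Δ1−h1·(2M1+M2)/6=11/14
seg 2: a=3, c=M2/2=-3/28, d=(M3−M2)/(6·2)=-1/112, b=Δ2−h2·(2M2+M3)/6=-5/4
seg 3: a=0, c=M3/2=-9/56, d=(M4−M3)/(6·2)=3/112, b=Δ3−h3·(2M3+M4)/6=-25/14
t_q=1 → seg 0, τ=1; S=0+73/28·τ+0·τ²+-17/112·τ³=275/112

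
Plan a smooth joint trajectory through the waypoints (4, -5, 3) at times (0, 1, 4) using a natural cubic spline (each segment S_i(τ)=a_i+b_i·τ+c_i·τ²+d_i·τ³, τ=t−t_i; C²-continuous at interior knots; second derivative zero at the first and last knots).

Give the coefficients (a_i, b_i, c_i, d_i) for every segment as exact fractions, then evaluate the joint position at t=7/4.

  seg 0: a=4 b=-251/24 c=0 d=35/24
  seg 1: a=-5 b=-73/12 c=35/8 d=-35/72
S(7/4) = -3741/512

Δ: Δ0=-9, Δ1=8/3
row 1: diag=8, rhs=70; c'=3/8, d'=35/4
back: M1=35/4
M: M0=0, M1=35/4, M2=0
seg 0: a=4, c=M0/2=0, d=(M1−M0)/(6·1)=35/24, b=Δ0−h0·(2M0+M1)/6=-251/24
seg 1: a=-5, c=M1/2=35/8, d=(M2−M1)/(6·3)=-35/72, b=Δ1−h1·(2M1+M2)/6=-73/12
t_q=7/4 → seg 1, τ=3/4; S=-5+-73/12·τ+35/8·τ²+-35/72·τ³=-3741/512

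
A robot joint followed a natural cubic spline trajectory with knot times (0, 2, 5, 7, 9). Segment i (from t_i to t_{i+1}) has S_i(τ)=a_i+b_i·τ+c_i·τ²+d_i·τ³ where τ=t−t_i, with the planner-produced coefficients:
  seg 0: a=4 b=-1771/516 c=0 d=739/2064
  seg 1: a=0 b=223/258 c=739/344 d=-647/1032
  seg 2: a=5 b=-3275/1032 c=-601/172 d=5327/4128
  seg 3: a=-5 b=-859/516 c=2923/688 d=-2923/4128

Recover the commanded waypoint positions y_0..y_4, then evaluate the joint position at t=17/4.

y_0=4 y_1=0 y_2=5 y_3=-5 y_4=3
S(17/4) = 125031/22016

y_0 = S_0(0) = a_0 = 4
y_1 = S_1(0) = a_1 = 0
y_2 = S_2(0) = a_2 = 5
y_3 = S_3(0) = a_3 = -5
y_4 = S_3(2) = 3
t_q=17/4 is in segment 1 (τ=9/4); S_1(τ)=125031/22016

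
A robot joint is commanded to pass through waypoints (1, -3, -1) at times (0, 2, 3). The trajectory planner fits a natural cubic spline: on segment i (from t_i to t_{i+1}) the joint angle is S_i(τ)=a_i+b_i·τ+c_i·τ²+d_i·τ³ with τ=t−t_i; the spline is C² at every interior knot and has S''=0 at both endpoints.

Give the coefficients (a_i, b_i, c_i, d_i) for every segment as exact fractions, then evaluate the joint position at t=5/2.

  seg 0: a=1 b=-10/3 c=0 d=1/3
  seg 1: a=-3 b=2/3 c=2 d=-2/3
S(5/2) = -9/4

Δ: Δ0=-2, Δ1=2
row 1: diag=6, rhs=24; c'=1/6, d'=4
back: M1=4
M: M0=0, M1=4, M2=0
seg 0: a=1, c=M0/2=0, d=(M1−M0)/(6·2)=1/3, b=Δ0−h0·(2M0+M1)/6=-10/3
seg 1: a=-3, c=M1/2=2, d=(M2−M1)/(6·1)=-2/3, b=Δ1−h1·(2M1+M2)/6=2/3
t_q=5/2 → seg 1, τ=1/2; S=-3+2/3·τ+2·τ²+-2/3·τ³=-9/4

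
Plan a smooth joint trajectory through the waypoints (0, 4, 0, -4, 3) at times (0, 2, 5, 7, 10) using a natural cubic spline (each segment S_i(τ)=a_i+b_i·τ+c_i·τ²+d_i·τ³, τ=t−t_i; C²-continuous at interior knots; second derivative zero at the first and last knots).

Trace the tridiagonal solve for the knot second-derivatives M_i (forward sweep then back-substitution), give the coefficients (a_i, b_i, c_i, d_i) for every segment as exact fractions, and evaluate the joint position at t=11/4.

  seg 0: a=0 b=1144/435 c=0 d=-137/870
  seg 1: a=4 b=322/435 c=-137/145 d=331/3915
  seg 2: a=0 b=-1151/435 c=-16/87 d=147/580
  seg 3: a=-4 b=-148/435 c=1163/870 d=-1163/7830
S(11/4) = 1299/320

Δ: Δ0=2, Δ1=-4/3, Δ2=-2, Δ3=7/3
row 1: diag=10, rhs=-20; c'=3/10, d'=-2
row 2: denom=10−3·3/10=91/10; d'=(-4−3·-2)/(91/10)=20/91
row 3: denom=10−2·20/91=870/91; d'=(26−2·20/91)/(870/91)=1163/435
back: M3=1163/435
back: M2=20/91−20/91·1163/435=-32/87
back: M1=-2−3/10·-32/87=-274/145
M: M0=0, M1=-274/145, M2=-32/87, M3=1163/435, M4=0
seg 0: a=0, c=M0/2=0, d=(M1−M0)/(6·2)=-137/870, b=Δ0−h0·(2M0+M1)/6=1144/435
seg 1: a=4, c=M1/2=-137/145, d=(M2−M1)/(6·3)=331/3915, b=Δ1−h1·(2M1+M2)/6=322/435
seg 2: a=0, c=M2/2=-16/87, d=(M3−M2)/(6·2)=147/580, b=Δ2−h2·(2M2+M3)/6=-1151/435
seg 3: a=-4, c=M3/2=1163/870, d=(M4−M3)/(6·3)=-1163/7830, b=Δ3−h3·(2M3+M4)/6=-148/435
t_q=11/4 → seg 1, τ=3/4; S=4+322/435·τ+-137/145·τ²+331/3915·τ³=1299/320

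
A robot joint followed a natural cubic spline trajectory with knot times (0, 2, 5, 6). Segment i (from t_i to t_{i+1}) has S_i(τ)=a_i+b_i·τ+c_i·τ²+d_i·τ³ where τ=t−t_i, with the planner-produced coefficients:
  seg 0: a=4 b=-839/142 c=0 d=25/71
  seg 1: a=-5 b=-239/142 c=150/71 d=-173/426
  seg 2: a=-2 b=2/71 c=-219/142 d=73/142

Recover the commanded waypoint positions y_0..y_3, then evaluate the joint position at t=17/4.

y_0=4 y_1=-5 y_2=-2 y_3=-3
S(17/4) = -24695/9088

y_0 = S_0(0) = a_0 = 4
y_1 = S_1(0) = a_1 = -5
y_2 = S_2(0) = a_2 = -2
y_3 = S_2(1) = -3
t_q=17/4 is in segment 1 (τ=9/4); S_1(τ)=-24695/9088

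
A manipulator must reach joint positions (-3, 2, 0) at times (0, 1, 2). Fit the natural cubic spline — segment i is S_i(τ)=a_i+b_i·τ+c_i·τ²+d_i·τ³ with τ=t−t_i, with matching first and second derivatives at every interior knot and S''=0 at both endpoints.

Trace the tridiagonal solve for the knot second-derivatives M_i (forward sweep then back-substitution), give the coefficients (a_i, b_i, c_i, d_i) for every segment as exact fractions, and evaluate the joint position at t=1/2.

Δ: Δ0=5, Δ1=-2
row 1: diag=4, rhs=-42; c'=1/4, d'=-21/2
back: M1=-21/2
M: M0=0, M1=-21/2, M2=0
seg 0: a=-3, c=M0/2=0, d=(M1−M0)/(6·1)=-7/4, b=Δ0−h0·(2M0+M1)/6=27/4
seg 1: a=2, c=M1/2=-21/4, d=(M2−M1)/(6·1)=7/4, b=Δ1−h1·(2M1+M2)/6=3/2
t_q=1/2 → seg 0, τ=1/2; S=-3+27/4·τ+0·τ²+-7/4·τ³=5/32

  seg 0: a=-3 b=27/4 c=0 d=-7/4
  seg 1: a=2 b=3/2 c=-21/4 d=7/4
S(1/2) = 5/32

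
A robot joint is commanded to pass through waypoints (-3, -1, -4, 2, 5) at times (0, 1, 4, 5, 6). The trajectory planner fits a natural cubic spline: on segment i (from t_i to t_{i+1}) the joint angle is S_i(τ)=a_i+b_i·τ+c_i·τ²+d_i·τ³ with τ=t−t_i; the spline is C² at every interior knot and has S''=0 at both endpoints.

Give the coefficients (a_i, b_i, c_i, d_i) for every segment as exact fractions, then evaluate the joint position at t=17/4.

  seg 0: a=-3 b=305/106 c=0 d=-93/106
  seg 1: a=-1 b=13/53 c=-279/106 d=235/318
  seg 2: a=-4 b=467/106 c=213/53 d=-257/106
  seg 3: a=2 b=274/53 c=-345/106 d=115/106
S(17/4) = -18217/6784

Δ: Δ0=2, Δ1=-1, Δ2=6, Δ3=3
row 1: diag=8, rhs=-18; c'=3/8, d'=-9/4
row 2: denom=8−3·3/8=55/8; d'=(42−3·-9/4)/(55/8)=78/11
row 3: denom=4−1·8/55=212/55; d'=(-18−1·78/11)/(212/55)=-345/53
back: M3=-345/53
back: M2=78/11−8/55·-345/53=426/53
back: M1=-9/4−3/8·426/53=-279/53
M: M0=0, M1=-279/53, M2=426/53, M3=-345/53, M4=0
seg 0: a=-3, c=M0/2=0, d=(M1−M0)/(6·1)=-93/106, b=Δ0−h0·(2M0+M1)/6=305/106
seg 1: a=-1, c=M1/2=-279/106, d=(M2−M1)/(6·3)=235/318, b=Δ1−h1·(2M1+M2)/6=13/53
seg 2: a=-4, c=M2/2=213/53, d=(M3−M2)/(6·1)=-257/106, b=Δ2−h2·(2M2+M3)/6=467/106
seg 3: a=2, c=M3/2=-345/106, d=(M4−M3)/(6·1)=115/106, b=Δ3−h3·(2M3+M4)/6=274/53
t_q=17/4 → seg 2, τ=1/4; S=-4+467/106·τ+213/53·τ²+-257/106·τ³=-18217/6784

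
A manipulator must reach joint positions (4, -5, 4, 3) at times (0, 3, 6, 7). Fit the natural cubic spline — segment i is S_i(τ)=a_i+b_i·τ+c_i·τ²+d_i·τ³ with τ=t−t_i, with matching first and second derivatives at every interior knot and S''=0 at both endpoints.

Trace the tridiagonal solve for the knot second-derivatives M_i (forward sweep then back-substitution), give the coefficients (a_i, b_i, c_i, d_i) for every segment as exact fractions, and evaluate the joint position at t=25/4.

Δ: Δ0=-3, Δ1=3, Δ2=-1
row 1: diag=12, rhs=36; c'=1/4, d'=3
row 2: denom=8−3·1/4=29/4; d'=(-24−3·3)/(29/4)=-132/29
back: M2=-132/29
back: M1=3−1/4·-132/29=120/29
M: M0=0, M1=120/29, M2=-132/29, M3=0
seg 0: a=4, c=M0/2=0, d=(M1−M0)/(6·3)=20/87, b=Δ0−h0·(2M0+M1)/6=-147/29
seg 1: a=-5, c=M1/2=60/29, d=(M2−M1)/(6·3)=-14/29, b=Δ1−h1·(2M1+M2)/6=33/29
seg 2: a=4, c=M2/2=-66/29, d=(M3−M2)/(6·1)=22/29, b=Δ2−h2·(2M2+M3)/6=15/29
t_q=25/4 → seg 2, τ=1/4; S=4+15/29·τ+-66/29·τ²+22/29·τ³=3711/928

  seg 0: a=4 b=-147/29 c=0 d=20/87
  seg 1: a=-5 b=33/29 c=60/29 d=-14/29
  seg 2: a=4 b=15/29 c=-66/29 d=22/29
S(25/4) = 3711/928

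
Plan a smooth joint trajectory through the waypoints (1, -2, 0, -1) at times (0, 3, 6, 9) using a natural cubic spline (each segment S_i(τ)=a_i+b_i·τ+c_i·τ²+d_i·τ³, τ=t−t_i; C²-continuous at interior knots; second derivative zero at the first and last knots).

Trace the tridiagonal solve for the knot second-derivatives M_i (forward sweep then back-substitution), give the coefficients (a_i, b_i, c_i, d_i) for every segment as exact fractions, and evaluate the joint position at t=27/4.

Δ: Δ0=-1, Δ1=2/3, Δ2=-1/3
row 1: diag=12, rhs=10; c'=1/4, d'=5/6
row 2: denom=12−3·1/4=45/4; d'=(-6−3·5/6)/(45/4)=-34/45
back: M2=-34/45
back: M1=5/6−1/4·-34/45=46/45
M: M0=0, M1=46/45, M2=-34/45, M3=0
seg 0: a=1, c=M0/2=0, d=(M1−M0)/(6·3)=23/405, b=Δ0−h0·(2M0+M1)/6=-68/45
seg 1: a=-2, c=M1/2=23/45, d=(M2−M1)/(6·3)=-8/81, b=Δ1−h1·(2M1+M2)/6=1/45
seg 2: a=0, c=M2/2=-17/45, d=(M3−M2)/(6·3)=17/405, b=Δ2−h2·(2M2+M3)/6=19/45
t_q=27/4 → seg 2, τ=3/4; S=0+19/45·τ+-17/45·τ²+17/405·τ³=39/320

  seg 0: a=1 b=-68/45 c=0 d=23/405
  seg 1: a=-2 b=1/45 c=23/45 d=-8/81
  seg 2: a=0 b=19/45 c=-17/45 d=17/405
S(27/4) = 39/320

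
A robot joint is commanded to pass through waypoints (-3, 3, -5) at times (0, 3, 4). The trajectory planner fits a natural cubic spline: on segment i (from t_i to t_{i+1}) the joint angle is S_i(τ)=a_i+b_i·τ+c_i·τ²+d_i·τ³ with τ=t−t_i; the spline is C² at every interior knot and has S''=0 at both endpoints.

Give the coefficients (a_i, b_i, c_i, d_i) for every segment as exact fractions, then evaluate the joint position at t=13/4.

  seg 0: a=-3 b=23/4 c=0 d=-5/12
  seg 1: a=3 b=-11/2 c=-15/4 d=5/4
S(13/4) = 361/256

Δ: Δ0=2, Δ1=-8
row 1: diag=8, rhs=-60; c'=1/8, d'=-15/2
back: M1=-15/2
M: M0=0, M1=-15/2, M2=0
seg 0: a=-3, c=M0/2=0, d=(M1−M0)/(6·3)=-5/12, b=Δ0−h0·(2M0+M1)/6=23/4
seg 1: a=3, c=M1/2=-15/4, d=(M2−M1)/(6·1)=5/4, b=Δ1−h1·(2M1+M2)/6=-11/2
t_q=13/4 → seg 1, τ=1/4; S=3+-11/2·τ+-15/4·τ²+5/4·τ³=361/256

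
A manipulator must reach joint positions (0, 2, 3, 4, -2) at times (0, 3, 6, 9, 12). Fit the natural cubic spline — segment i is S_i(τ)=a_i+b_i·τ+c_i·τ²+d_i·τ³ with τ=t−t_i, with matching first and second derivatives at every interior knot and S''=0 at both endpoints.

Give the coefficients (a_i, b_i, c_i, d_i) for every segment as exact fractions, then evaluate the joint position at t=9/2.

  seg 0: a=0 b=67/84 c=0 d=-11/756
  seg 1: a=2 b=17/42 c=-11/84 d=1/28
  seg 2: a=3 b=7/12 c=4/21 d=-23/252
  seg 3: a=4 b=-31/42 c=-53/84 d=53/756
S(9/2) = 545/224

Δ: Δ0=2/3, Δ1=1/3, Δ2=1/3, Δ3=-2
row 1: diag=12, rhs=-2; c'=1/4, d'=-1/6
row 2: denom=12−3·1/4=45/4; d'=(0−3·-1/6)/(45/4)=2/45
row 3: denom=12−3·4/15=56/5; d'=(-14−3·2/45)/(56/5)=-53/42
back: M3=-53/42
back: M2=2/45−4/15·-53/42=8/21
back: M1=-1/6−1/4·8/21=-11/42
M: M0=0, M1=-11/42, M2=8/21, M3=-53/42, M4=0
seg 0: a=0, c=M0/2=0, d=(M1−M0)/(6·3)=-11/756, b=Δ0−h0·(2M0+M1)/6=67/84
seg 1: a=2, c=M1/2=-11/84, d=(M2−M1)/(6·3)=1/28, b=Δ1−h1·(2M1+M2)/6=17/42
seg 2: a=3, c=M2/2=4/21, d=(M3−M2)/(6·3)=-23/252, b=Δ2−h2·(2M2+M3)/6=7/12
seg 3: a=4, c=M3/2=-53/84, d=(M4−M3)/(6·3)=53/756, b=Δ3−h3·(2M3+M4)/6=-31/42
t_q=9/2 → seg 1, τ=3/2; S=2+17/42·τ+-11/84·τ²+1/28·τ³=545/224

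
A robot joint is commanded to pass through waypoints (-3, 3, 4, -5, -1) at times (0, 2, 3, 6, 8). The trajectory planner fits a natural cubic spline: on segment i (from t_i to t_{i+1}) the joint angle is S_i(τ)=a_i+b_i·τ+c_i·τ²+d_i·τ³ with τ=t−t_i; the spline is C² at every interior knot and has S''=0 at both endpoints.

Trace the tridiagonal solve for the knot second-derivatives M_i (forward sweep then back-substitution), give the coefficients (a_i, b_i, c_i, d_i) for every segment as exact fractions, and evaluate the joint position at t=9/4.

  seg 0: a=-3 b=711/208 c=0 d=-87/832
  seg 1: a=3 b=225/104 c=-261/416 d=-223/416
  seg 2: a=4 b=-291/416 c=-465/208 d=47/96
  seg 3: a=-5 b=-93/104 c=903/416 d=-301/832
S(9/4) = 93005/26624

Δ: Δ0=3, Δ1=1, Δ2=-3, Δ3=2
row 1: diag=6, rhs=-12; c'=1/6, d'=-2
row 2: denom=8−1·1/6=47/6; d'=(-24−1·-2)/(47/6)=-132/47
row 3: denom=10−3·18/47=416/47; d'=(30−3·-132/47)/(416/47)=903/208
back: M3=903/208
back: M2=-132/47−18/47·903/208=-465/104
back: M1=-2−1/6·-465/104=-261/208
M: M0=0, M1=-261/208, M2=-465/104, M3=903/208, M4=0
seg 0: a=-3, c=M0/2=0, d=(M1−M0)/(6·2)=-87/832, b=Δ0−h0·(2M0+M1)/6=711/208
seg 1: a=3, c=M1/2=-261/416, d=(M2−M1)/(6·1)=-223/416, b=Δ1−h1·(2M1+M2)/6=225/104
seg 2: a=4, c=M2/2=-465/208, d=(M3−M2)/(6·3)=47/96, b=Δ2−h2·(2M2+M3)/6=-291/416
seg 3: a=-5, c=M3/2=903/416, d=(M4−M3)/(6·2)=-301/832, b=Δ3−h3·(2M3+M4)/6=-93/104
t_q=9/4 → seg 1, τ=1/4; S=3+225/104·τ+-261/416·τ²+-223/416·τ³=93005/26624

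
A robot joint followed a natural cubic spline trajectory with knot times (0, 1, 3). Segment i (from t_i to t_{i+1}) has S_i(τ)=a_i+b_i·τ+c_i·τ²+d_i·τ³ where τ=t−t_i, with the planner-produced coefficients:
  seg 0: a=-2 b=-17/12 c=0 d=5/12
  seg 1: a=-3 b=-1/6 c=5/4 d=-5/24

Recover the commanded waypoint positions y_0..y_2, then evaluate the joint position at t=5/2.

y_0=-2 y_1=-3 y_2=0
S(5/2) = -73/64

y_0 = S_0(0) = a_0 = -2
y_1 = S_1(0) = a_1 = -3
y_2 = S_1(2) = 0
t_q=5/2 is in segment 1 (τ=3/2); S_1(τ)=-73/64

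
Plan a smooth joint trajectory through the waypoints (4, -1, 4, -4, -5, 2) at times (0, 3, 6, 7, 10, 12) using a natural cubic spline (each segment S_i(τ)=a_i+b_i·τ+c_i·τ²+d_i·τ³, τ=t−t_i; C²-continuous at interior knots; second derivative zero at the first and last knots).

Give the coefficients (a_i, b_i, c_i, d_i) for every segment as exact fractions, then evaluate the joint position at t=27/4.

Δ: Δ0=-5/3, Δ1=5/3, Δ2=-8, Δ3=-1/3, Δ4=7/2
row 1: diag=12, rhs=20; c'=1/4, d'=5/3
row 2: denom=8−3·1/4=29/4; d'=(-58−3·5/3)/(29/4)=-252/29
row 3: denom=8−1·4/29=228/29; d'=(46−1·-252/29)/(228/29)=793/114
row 4: denom=10−3·29/76=673/76; d'=(23−3·793/114)/(673/76)=162/673
back: M4=162/673
back: M3=793/114−29/76·162/673=13859/2019
back: M2=-252/29−4/29·13859/2019=-19456/2019
back: M1=5/3−1/4·-19456/2019=2743/673
M: M0=0, M1=2743/673, M2=-19456/2019, M3=13859/2019, M4=162/673, M5=0
seg 0: a=4, c=M0/2=0, d=(M1−M0)/(6·3)=2743/12114, b=Δ0−h0·(2M0+M1)/6=-14959/4038
seg 1: a=-1, c=M1/2=2743/1346, d=(M2−M1)/(6·3)=-27685/36342, b=Δ1−h1·(2M1+M2)/6=4864/2019
seg 2: a=4, c=M2/2=-9728/2019, d=(M3−M2)/(6·1)=11105/4038, b=Δ2−h2·(2M2+M3)/6=-23953/4038
seg 3: a=-4, c=M3/2=13859/4038, d=(M4−M3)/(6·3)=-13373/36342, b=Δ3−h3·(2M3+M4)/6=-4925/673
seg 4: a=-5, c=M4/2=81/673, d=(M5−M4)/(6·2)=-27/1346, b=Δ4−h4·(2M4+M5)/6=4495/1346
t_q=27/4 → seg 2, τ=3/4; S=4+-23953/4038·τ+-9728/2019·τ²+11105/4038·τ³=-172199/86144

  seg 0: a=4 b=-14959/4038 c=0 d=2743/12114
  seg 1: a=-1 b=4864/2019 c=2743/1346 d=-27685/36342
  seg 2: a=4 b=-23953/4038 c=-9728/2019 d=11105/4038
  seg 3: a=-4 b=-4925/673 c=13859/4038 d=-13373/36342
  seg 4: a=-5 b=4495/1346 c=81/673 d=-27/1346
S(27/4) = -172199/86144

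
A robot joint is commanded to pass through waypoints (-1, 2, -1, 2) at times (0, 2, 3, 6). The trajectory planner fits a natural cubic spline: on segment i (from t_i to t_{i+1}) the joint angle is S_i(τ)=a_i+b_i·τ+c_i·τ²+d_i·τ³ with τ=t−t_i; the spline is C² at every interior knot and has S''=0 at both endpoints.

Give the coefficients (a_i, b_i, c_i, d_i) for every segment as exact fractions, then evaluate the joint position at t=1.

  seg 0: a=-1 b=301/94 c=0 d=-20/47
  seg 1: a=2 b=-179/94 c=-120/47 d=137/94
  seg 2: a=-1 b=-124/47 c=171/94 d=-19/94
S(1) = 167/94

Δ: Δ0=3/2, Δ1=-3, Δ2=1
row 1: diag=6, rhs=-27; c'=1/6, d'=-9/2
row 2: denom=8−1·1/6=47/6; d'=(24−1·-9/2)/(47/6)=171/47
back: M2=171/47
back: M1=-9/2−1/6·171/47=-240/47
M: M0=0, M1=-240/47, M2=171/47, M3=0
seg 0: a=-1, c=M0/2=0, d=(M1−M0)/(6·2)=-20/47, b=Δ0−h0·(2M0+M1)/6=301/94
seg 1: a=2, c=M1/2=-120/47, d=(M2−M1)/(6·1)=137/94, b=Δ1−h1·(2M1+M2)/6=-179/94
seg 2: a=-1, c=M2/2=171/94, d=(M3−M2)/(6·3)=-19/94, b=Δ2−h2·(2M2+M3)/6=-124/47
t_q=1 → seg 0, τ=1; S=-1+301/94·τ+0·τ²+-20/47·τ³=167/94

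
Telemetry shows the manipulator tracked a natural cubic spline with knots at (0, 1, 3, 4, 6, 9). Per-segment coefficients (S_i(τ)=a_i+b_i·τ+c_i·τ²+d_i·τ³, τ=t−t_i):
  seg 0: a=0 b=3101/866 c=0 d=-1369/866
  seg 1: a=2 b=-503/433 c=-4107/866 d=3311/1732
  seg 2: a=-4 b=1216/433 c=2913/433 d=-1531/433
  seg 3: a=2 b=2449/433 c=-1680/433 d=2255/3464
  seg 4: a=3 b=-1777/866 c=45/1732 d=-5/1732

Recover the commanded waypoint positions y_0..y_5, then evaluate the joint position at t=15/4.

y_0 = S_0(0) = a_0 = 0
y_1 = S_1(0) = a_1 = 2
y_2 = S_2(0) = a_2 = -4
y_3 = S_3(0) = a_3 = 2
y_4 = S_4(0) = a_4 = 3
y_5 = S_4(3) = -3
t_q=15/4 is in segment 2 (τ=3/4); S_2(τ)=11051/27712

y_0=0 y_1=2 y_2=-4 y_3=2 y_4=3 y_5=-3
S(15/4) = 11051/27712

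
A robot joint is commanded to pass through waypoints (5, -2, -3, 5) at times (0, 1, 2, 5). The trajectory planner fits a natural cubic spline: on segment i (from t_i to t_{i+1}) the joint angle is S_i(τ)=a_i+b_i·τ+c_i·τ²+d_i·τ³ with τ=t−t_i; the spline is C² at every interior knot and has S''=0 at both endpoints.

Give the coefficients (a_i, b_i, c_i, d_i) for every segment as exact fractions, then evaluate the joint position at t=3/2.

Δ: Δ0=-7, Δ1=-1, Δ2=8/3
row 1: diag=4, rhs=36; c'=1/4, d'=9
row 2: denom=8−1·1/4=31/4; d'=(22−1·9)/(31/4)=52/31
back: M2=52/31
back: M1=9−1/4·52/31=266/31
M: M0=0, M1=266/31, M2=52/31, M3=0
seg 0: a=5, c=M0/2=0, d=(M1−M0)/(6·1)=133/93, b=Δ0−h0·(2M0+M1)/6=-784/93
seg 1: a=-2, c=M1/2=133/31, d=(M2−M1)/(6·1)=-107/93, b=Δ1−h1·(2M1+M2)/6=-385/93
seg 2: a=-3, c=M2/2=26/31, d=(M3−M2)/(6·3)=-26/279, b=Δ2−h2·(2M2+M3)/6=92/93
t_q=3/2 → seg 1, τ=1/2; S=-2+-385/93·τ+133/31·τ²+-107/93·τ³=-779/248

  seg 0: a=5 b=-784/93 c=0 d=133/93
  seg 1: a=-2 b=-385/93 c=133/31 d=-107/93
  seg 2: a=-3 b=92/93 c=26/31 d=-26/279
S(3/2) = -779/248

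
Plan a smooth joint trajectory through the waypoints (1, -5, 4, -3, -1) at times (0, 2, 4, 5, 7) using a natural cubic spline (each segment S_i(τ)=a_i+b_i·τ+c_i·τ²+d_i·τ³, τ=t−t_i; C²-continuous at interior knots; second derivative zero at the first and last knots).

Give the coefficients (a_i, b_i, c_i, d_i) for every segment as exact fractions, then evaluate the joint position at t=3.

  seg 0: a=1 b=-1601/256 c=0 d=833/1024
  seg 1: a=-5 b=449/128 c=2499/512 d=-2245/1024
  seg 2: a=4 b=-839/256 c=-1059/128 d=1165/256
  seg 3: a=-3 b=-395/64 c=1377/256 d=-459/512
S(3) = 1225/1024

Δ: Δ0=-3, Δ1=9/2, Δ2=-7, Δ3=1
row 1: diag=8, rhs=45; c'=1/4, d'=45/8
row 2: denom=6−2·1/4=11/2; d'=(-69−2·45/8)/(11/2)=-321/22
row 3: denom=6−1·2/11=64/11; d'=(48−1·-321/22)/(64/11)=1377/128
back: M3=1377/128
back: M2=-321/22−2/11·1377/128=-1059/64
back: M1=45/8−1/4·-1059/64=2499/256
M: M0=0, M1=2499/256, M2=-1059/64, M3=1377/128, M4=0
seg 0: a=1, c=M0/2=0, d=(M1−M0)/(6·2)=833/1024, b=Δ0−h0·(2M0+M1)/6=-1601/256
seg 1: a=-5, c=M1/2=2499/512, d=(M2−M1)/(6·2)=-2245/1024, b=Δ1−h1·(2M1+M2)/6=449/128
seg 2: a=4, c=M2/2=-1059/128, d=(M3−M2)/(6·1)=1165/256, b=Δ2−h2·(2M2+M3)/6=-839/256
seg 3: a=-3, c=M3/2=1377/256, d=(M4−M3)/(6·2)=-459/512, b=Δ3−h3·(2M3+M4)/6=-395/64
t_q=3 → seg 1, τ=1; S=-5+449/128·τ+2499/512·τ²+-2245/1024·τ³=1225/1024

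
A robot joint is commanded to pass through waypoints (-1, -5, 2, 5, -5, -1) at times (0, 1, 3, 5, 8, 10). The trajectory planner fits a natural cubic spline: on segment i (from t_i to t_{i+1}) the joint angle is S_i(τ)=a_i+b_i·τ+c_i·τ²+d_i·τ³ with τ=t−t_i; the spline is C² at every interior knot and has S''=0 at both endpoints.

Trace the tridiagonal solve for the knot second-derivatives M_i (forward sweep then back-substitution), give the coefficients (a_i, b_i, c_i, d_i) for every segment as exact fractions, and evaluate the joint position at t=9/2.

  seg 0: a=-1 b=-15242/2823 c=0 d=3950/2823
  seg 1: a=-5 b=-3392/2823 c=3950/941 d=-20855/22584
  seg 2: a=2 b=25451/5646 c=-5055/3764 d=-1817/22584
  seg 3: a=5 b=-5165/2823 c=-1718/941 d=3739/8469
  seg 4: a=-5 b=-2438/2823 c=2021/941 d=-2021/5646
S(9/2) = 329331/60224

Δ: Δ0=-4, Δ1=7/2, Δ2=3/2, Δ3=-10/3, Δ4=2
row 1: diag=6, rhs=45; c'=1/3, d'=15/2
row 2: denom=8−2·1/3=22/3; d'=(-12−2·15/2)/(22/3)=-81/22
row 3: denom=10−2·3/11=104/11; d'=(-29−2·-81/22)/(104/11)=-119/52
row 4: denom=10−3·33/104=941/104; d'=(32−3·-119/52)/(941/104)=4042/941
back: M4=4042/941
back: M3=-119/52−33/104·4042/941=-3436/941
back: M2=-81/22−3/11·-3436/941=-5055/1882
back: M1=15/2−1/3·-5055/1882=7900/941
M: M0=0, M1=7900/941, M2=-5055/1882, M3=-3436/941, M4=4042/941, M5=0
seg 0: a=-1, c=M0/2=0, d=(M1−M0)/(6·1)=3950/2823, b=Δ0−h0·(2M0+M1)/6=-15242/2823
seg 1: a=-5, c=M1/2=3950/941, d=(M2−M1)/(6·2)=-20855/22584, b=Δ1−h1·(2M1+M2)/6=-3392/2823
seg 2: a=2, c=M2/2=-5055/3764, d=(M3−M2)/(6·2)=-1817/22584, b=Δ2−h2·(2M2+M3)/6=25451/5646
seg 3: a=5, c=M3/2=-1718/941, d=(M4−M3)/(6·3)=3739/8469, b=Δ3−h3·(2M3+M4)/6=-5165/2823
seg 4: a=-5, c=M4/2=2021/941, d=(M5−M4)/(6·2)=-2021/5646, b=Δ4−h4·(2M4+M5)/6=-2438/2823
t_q=9/2 → seg 2, τ=3/2; S=2+25451/5646·τ+-5055/3764·τ²+-1817/22584·τ³=329331/60224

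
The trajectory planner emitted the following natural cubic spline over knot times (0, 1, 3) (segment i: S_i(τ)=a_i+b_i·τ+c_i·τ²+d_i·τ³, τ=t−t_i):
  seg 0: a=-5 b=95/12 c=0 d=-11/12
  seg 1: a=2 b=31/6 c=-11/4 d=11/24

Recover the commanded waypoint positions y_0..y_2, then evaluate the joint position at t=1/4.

y_0=-5 y_1=2 y_2=5
S(1/4) = -777/256

y_0 = S_0(0) = a_0 = -5
y_1 = S_1(0) = a_1 = 2
y_2 = S_1(2) = 5
t_q=1/4 is in segment 0 (τ=1/4); S_0(τ)=-777/256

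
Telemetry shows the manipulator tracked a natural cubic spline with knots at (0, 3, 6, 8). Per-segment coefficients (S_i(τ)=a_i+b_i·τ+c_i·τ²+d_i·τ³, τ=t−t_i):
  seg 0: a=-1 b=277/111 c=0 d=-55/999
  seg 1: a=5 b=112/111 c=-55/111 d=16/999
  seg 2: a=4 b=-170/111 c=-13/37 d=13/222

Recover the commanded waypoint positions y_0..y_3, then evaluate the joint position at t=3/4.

y_0=-1 y_1=5 y_2=4 y_3=0
S(3/4) = 2009/2368

y_0 = S_0(0) = a_0 = -1
y_1 = S_1(0) = a_1 = 5
y_2 = S_2(0) = a_2 = 4
y_3 = S_2(2) = 0
t_q=3/4 is in segment 0 (τ=3/4); S_0(τ)=2009/2368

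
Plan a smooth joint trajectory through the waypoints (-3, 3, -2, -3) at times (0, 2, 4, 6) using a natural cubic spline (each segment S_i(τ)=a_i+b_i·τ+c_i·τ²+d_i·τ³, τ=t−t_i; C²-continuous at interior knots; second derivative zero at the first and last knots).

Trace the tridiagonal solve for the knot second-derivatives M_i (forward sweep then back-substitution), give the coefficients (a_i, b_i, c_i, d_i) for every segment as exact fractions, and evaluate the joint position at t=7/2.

  seg 0: a=-3 b=23/5 c=0 d=-2/5
  seg 1: a=3 b=-1/5 c=-12/5 d=5/8
  seg 2: a=-2 b=-23/10 c=27/20 d=-9/40
S(7/2) = -189/320

Δ: Δ0=3, Δ1=-5/2, Δ2=-1/2
row 1: diag=8, rhs=-33; c'=1/4, d'=-33/8
row 2: denom=8−2·1/4=15/2; d'=(12−2·-33/8)/(15/2)=27/10
back: M2=27/10
back: M1=-33/8−1/4·27/10=-24/5
M: M0=0, M1=-24/5, M2=27/10, M3=0
seg 0: a=-3, c=M0/2=0, d=(M1−M0)/(6·2)=-2/5, b=Δ0−h0·(2M0+M1)/6=23/5
seg 1: a=3, c=M1/2=-12/5, d=(M2−M1)/(6·2)=5/8, b=Δ1−h1·(2M1+M2)/6=-1/5
seg 2: a=-2, c=M2/2=27/20, d=(M3−M2)/(6·2)=-9/40, b=Δ2−h2·(2M2+M3)/6=-23/10
t_q=7/2 → seg 1, τ=3/2; S=3+-1/5·τ+-12/5·τ²+5/8·τ³=-189/320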